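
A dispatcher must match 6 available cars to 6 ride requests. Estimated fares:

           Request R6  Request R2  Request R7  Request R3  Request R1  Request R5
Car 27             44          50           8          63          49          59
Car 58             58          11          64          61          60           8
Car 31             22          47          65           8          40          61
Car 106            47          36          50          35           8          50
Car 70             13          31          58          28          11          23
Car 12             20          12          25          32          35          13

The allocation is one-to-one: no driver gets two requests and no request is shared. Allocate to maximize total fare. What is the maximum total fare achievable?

Optimal: Car 27→Request R2 ($50), Car 58→Request R3 ($61), Car 31→Request R5 ($61), Car 106→Request R6 ($47), Car 70→Request R7 ($58), Car 12→Request R1 ($35) — total 50+61+61+47+58+35 = $312.
Row-greedy (each driver in turn takes its best remaining request) gives $301, worse by 11.

Max total: $312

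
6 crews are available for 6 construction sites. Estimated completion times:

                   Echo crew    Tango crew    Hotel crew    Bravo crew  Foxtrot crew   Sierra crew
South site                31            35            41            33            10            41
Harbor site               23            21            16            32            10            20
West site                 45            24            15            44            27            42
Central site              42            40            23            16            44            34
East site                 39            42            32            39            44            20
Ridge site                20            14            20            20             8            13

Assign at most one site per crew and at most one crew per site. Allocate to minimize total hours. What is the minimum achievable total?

Minimum total: 98 hours

Treat this as an assignment problem: match each crew to one site.
Optimal: Echo crew→Harbor site (23 hours), Tango crew→Ridge site (14 hours), Hotel crew→West site (15 hours), Bravo crew→Central site (16 hours), Foxtrot crew→South site (10 hours), Sierra crew→East site (20 hours) — total 23+14+15+16+10+20 = 98 hours.
Next-best assignment: Echo crew→Ridge site, Tango crew→Harbor site, Hotel crew→West site, Bravo crew→Central site, Foxtrot crew→South site, Sierra crew→East site = 102 hours.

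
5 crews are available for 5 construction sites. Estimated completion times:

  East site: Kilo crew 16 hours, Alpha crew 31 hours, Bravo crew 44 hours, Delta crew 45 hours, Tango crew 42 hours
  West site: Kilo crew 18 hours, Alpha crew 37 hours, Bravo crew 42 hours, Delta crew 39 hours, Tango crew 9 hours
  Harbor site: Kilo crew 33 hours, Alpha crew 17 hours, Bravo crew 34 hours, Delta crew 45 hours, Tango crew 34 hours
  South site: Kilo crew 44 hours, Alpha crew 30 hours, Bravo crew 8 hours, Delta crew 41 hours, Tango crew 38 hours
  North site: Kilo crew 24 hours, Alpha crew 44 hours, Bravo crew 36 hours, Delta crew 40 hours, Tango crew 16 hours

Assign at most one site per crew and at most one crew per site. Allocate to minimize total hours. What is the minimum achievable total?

Optimal: Kilo crew→East site (16 hours), Alpha crew→Harbor site (17 hours), Bravo crew→South site (8 hours), Delta crew→North site (40 hours), Tango crew→West site (9 hours) — total 16+17+8+40+9 = 90 hours.
Row-greedy (each crew in turn takes its cheapest remaining site) gives 96 hours, worse by 6.
Next-best assignment: Kilo crew→East site, Alpha crew→Harbor site, Bravo crew→South site, Delta crew→West site, Tango crew→North site = 96 hours.
Every other assignment is strictly worse.

Min total: 90 hours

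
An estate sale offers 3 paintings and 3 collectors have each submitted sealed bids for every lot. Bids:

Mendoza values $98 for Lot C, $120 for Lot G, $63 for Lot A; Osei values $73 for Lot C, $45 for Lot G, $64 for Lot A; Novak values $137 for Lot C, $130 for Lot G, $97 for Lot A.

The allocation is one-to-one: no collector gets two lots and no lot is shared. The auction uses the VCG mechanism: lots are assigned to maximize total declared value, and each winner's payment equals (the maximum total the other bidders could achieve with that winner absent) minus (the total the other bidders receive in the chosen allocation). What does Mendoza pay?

Efficient allocation: Mendoza→Lot G ($120), Osei→Lot A ($64), Novak→Lot C ($137); total welfare W = $321.
Mendoza receives Lot G at value $120, so the others get W − 120 = $201.
Without Mendoza: best allocation of the remaining 2 bidders over all 3 lots is Osei→Lot C ($73), Novak→Lot G ($130), total $203.
VCG payment = (others' best without Mendoza) − (others' welfare with Mendoza) = 203 − 201 = $2.

Mendoza pays $2.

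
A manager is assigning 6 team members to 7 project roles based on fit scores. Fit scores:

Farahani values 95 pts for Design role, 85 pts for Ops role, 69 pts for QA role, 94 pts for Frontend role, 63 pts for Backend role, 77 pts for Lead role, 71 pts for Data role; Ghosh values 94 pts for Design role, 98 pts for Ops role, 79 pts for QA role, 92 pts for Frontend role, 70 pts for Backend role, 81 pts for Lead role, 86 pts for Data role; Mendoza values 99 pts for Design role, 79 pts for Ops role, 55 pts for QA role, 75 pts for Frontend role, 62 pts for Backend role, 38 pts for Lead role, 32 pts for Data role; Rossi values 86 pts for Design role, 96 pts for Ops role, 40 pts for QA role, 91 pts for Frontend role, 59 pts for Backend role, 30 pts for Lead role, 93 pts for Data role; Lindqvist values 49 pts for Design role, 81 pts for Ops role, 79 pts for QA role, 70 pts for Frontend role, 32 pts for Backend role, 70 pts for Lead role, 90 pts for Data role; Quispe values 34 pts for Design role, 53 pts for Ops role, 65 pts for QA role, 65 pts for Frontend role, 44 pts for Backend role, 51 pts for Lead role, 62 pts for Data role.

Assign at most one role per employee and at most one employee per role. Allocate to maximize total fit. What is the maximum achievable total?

Maximum total: 525 pts

This is the linear assignment problem.
Optimal: Farahani→Frontend role (94 pts), Ghosh→Lead role (81 pts), Mendoza→Design role (99 pts), Rossi→Ops role (96 pts), Lindqvist→Data role (90 pts), Quispe→QA role (65 pts) — total 94+81+99+96+90+65 = 525 pts.
Column-greedy (each role in turn goes to its best remaining employee) gives 480 pts, worse by 45.
Swapping Rossi↔Farahani (Rossi→Frontend role 91 pts, Farahani→Ops role 85 pts) loses 14.
Checked against all permutations: 525 pts is optimal.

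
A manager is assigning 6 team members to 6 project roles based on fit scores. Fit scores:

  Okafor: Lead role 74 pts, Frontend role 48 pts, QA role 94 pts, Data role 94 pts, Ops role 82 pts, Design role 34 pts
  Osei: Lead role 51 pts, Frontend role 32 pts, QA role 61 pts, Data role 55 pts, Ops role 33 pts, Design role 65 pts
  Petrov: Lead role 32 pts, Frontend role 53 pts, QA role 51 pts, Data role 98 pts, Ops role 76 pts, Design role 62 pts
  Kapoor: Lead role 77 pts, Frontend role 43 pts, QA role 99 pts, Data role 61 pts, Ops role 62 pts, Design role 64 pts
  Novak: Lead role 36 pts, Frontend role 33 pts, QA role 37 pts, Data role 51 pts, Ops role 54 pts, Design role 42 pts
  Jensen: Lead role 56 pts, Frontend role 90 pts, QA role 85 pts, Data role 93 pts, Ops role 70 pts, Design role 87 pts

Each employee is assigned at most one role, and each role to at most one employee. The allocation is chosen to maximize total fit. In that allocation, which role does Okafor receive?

Okafor receives Lead role.

This is the linear assignment problem.
Optimal: Okafor→Lead role (74 pts), Osei→Design role (65 pts), Petrov→Data role (98 pts), Kapoor→QA role (99 pts), Novak→Ops role (54 pts), Jensen→Frontend role (90 pts) — total 74+65+98+99+54+90 = 480 pts.
Column-greedy (each role in turn goes to its best remaining employee) gives 478 pts, worse by 2.
Next-best assignment: Okafor→QA role, Osei→Design role, Petrov→Data role, Kapoor→Lead role, Novak→Ops role, Jensen→Frontend role = 478 pts.
No other one-to-one assignment exceeds 480 pts.
Okafor's own top role is QA role (94 pts), but forcing Okafor→QA role and reassigning the rest optimally gives only 478 pts — worse by 2.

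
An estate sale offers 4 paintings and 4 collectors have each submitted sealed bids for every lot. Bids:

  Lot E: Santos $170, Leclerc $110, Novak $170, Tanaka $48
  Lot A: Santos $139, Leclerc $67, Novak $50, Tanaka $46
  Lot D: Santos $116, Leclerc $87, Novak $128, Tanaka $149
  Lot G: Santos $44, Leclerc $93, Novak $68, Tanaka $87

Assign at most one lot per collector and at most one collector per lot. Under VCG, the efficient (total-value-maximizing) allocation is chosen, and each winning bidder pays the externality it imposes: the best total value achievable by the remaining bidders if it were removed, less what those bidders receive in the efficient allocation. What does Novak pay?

Efficient allocation: Santos→Lot A ($139), Leclerc→Lot G ($93), Novak→Lot E ($170), Tanaka→Lot D ($149); total welfare W = $551.
Novak receives Lot E at value $170, so the others get W − 170 = $381.
Without Novak: best allocation of the remaining 3 bidders over all 4 lots is Santos→Lot E ($170), Leclerc→Lot G ($93), Tanaka→Lot D ($149), total $412.
VCG payment = (others' best without Novak) − (others' welfare with Novak) = 412 − 381 = $31.

Novak pays $31.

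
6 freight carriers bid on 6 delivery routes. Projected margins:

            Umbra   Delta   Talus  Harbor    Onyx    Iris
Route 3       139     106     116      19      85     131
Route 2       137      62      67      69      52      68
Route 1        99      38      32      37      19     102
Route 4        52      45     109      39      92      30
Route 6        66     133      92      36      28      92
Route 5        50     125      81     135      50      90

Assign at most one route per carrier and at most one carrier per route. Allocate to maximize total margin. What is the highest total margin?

Max total: $715k

This is the linear assignment problem.
Optimal: Umbra→Route 2 ($137k), Delta→Route 6 ($133k), Talus→Route 3 ($116k), Harbor→Route 5 ($135k), Onyx→Route 4 ($92k), Iris→Route 1 ($102k) — total 137+133+116+135+92+102 = $715k.
Row-greedy (each carrier in turn takes its best remaining route) gives $670k, worse by 45.
Next-best assignment: Umbra→Route 2, Delta→Route 6, Talus→Route 4, Harbor→Route 5, Onyx→Route 3, Iris→Route 1 = $701k.
Swapping Iris↔Umbra (Iris→Route 2 $68k, Umbra→Route 1 $99k) loses 72.
Every other assignment is strictly worse.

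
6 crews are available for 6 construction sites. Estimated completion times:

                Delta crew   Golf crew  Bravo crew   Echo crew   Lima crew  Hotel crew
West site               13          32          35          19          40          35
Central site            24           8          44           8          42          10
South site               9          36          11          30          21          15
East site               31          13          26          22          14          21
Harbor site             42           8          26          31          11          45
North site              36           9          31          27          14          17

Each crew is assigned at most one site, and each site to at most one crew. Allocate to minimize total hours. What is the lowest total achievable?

Treat this as an assignment problem: match each crew to one site.
Optimal: Delta crew→West site (13 hours), Golf crew→Harbor site (8 hours), Bravo crew→South site (11 hours), Echo crew→Central site (8 hours), Lima crew→East site (14 hours), Hotel crew→North site (17 hours) — total 13+8+11+8+14+17 = 71 hours.
Row-greedy (each crew in turn takes its cheapest remaining site) gives 90 hours, worse by 19.
No other one-to-one assignment undercuts 71 hours.

Minimum total: 71 hours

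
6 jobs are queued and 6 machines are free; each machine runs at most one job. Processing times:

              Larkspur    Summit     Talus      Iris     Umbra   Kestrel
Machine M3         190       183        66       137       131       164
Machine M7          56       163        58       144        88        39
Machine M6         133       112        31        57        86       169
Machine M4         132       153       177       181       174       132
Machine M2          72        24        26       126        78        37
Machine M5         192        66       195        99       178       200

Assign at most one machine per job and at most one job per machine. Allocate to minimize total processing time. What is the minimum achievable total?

This is a one-to-one assignment (minimum-cost bipartite matching).
Optimal: Larkspur→Machine M4 (132 min), Summit→Machine M5 (66 min), Talus→Machine M3 (66 min), Iris→Machine M6 (57 min), Umbra→Machine M2 (78 min), Kestrel→Machine M7 (39 min) — total 132+66+66+57+78+39 = 438 min.
Min-entry greedy (repeatedly take the single cheapest remaining cell) gives 456 min, worse by 18.
Next-best assignment: Larkspur→Machine M4, Summit→Machine M2, Talus→Machine M3, Iris→Machine M5, Umbra→Machine M6, Kestrel→Machine M7 = 446 min.
Swapping Larkspur↔Kestrel (Larkspur→Machine M7 56 min, Kestrel→Machine M4 132 min) adds 17.
Checked against all permutations: 438 min is optimal.

Min total: 438 min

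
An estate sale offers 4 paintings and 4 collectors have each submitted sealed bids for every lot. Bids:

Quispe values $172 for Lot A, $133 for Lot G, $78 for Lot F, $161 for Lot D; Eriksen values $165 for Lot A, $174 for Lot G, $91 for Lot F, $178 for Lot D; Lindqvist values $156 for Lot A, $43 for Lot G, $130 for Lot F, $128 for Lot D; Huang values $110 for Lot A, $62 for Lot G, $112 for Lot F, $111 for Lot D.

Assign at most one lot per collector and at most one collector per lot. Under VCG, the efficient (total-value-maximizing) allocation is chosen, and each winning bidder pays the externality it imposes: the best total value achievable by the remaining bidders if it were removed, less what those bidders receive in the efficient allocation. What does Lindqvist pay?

Lindqvist pays $15.

Efficient allocation: Quispe→Lot D ($161), Eriksen→Lot G ($174), Lindqvist→Lot A ($156), Huang→Lot F ($112); total welfare W = $603.
Lindqvist receives Lot A at value $156, so the others get W − 156 = $447.
Without Lindqvist: best allocation of the remaining 3 bidders over all 4 lots is Quispe→Lot A ($172), Eriksen→Lot D ($178), Huang→Lot F ($112), total $462.
VCG payment = (others' best without Lindqvist) − (others' welfare with Lindqvist) = 462 − 447 = $15.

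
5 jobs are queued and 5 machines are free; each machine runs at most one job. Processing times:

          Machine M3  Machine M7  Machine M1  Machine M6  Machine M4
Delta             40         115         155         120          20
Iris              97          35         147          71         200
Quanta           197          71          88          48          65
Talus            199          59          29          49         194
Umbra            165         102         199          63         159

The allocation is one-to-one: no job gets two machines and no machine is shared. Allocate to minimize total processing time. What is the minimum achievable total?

Optimal: Delta→Machine M3 (40 min), Iris→Machine M7 (35 min), Quanta→Machine M4 (65 min), Talus→Machine M1 (29 min), Umbra→Machine M6 (63 min) — total 40+35+65+29+63 = 232 min.
Min-entry greedy (repeatedly take the single cheapest remaining cell) gives 297 min, worse by 65.
Next-best assignment: Delta→Machine M4, Iris→Machine M3, Quanta→Machine M7, Talus→Machine M1, Umbra→Machine M6 = 280 min.
Checked against all permutations: 232 min is optimal.

Minimum total: 232 min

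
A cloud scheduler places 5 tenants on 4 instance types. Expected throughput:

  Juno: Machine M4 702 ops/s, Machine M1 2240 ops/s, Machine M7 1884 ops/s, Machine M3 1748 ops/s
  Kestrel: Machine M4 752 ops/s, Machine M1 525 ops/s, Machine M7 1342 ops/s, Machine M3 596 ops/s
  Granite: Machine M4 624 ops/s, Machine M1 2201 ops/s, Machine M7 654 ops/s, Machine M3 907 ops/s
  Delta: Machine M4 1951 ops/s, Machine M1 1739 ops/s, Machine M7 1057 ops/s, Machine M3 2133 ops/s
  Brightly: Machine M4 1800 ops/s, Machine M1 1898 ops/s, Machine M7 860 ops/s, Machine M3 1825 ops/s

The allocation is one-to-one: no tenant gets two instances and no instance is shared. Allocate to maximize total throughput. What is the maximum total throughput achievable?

Optimal: Brightly→Machine M4 (1800 ops/s), Granite→Machine M1 (2201 ops/s), Juno→Machine M7 (1884 ops/s), Delta→Machine M3 (2133 ops/s) — total 1800+2201+1884+2133 = 8018 ops/s.
Max-entry greedy (repeatedly take the single best remaining cell) gives 7515 ops/s, worse by 503.

Max total: 8018 ops/s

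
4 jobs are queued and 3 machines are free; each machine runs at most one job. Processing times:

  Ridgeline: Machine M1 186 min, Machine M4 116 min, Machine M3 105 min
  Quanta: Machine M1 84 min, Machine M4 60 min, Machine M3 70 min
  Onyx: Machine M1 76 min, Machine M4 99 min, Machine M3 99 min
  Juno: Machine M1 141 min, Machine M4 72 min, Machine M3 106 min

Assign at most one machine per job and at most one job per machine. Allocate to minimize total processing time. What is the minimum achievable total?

Optimal: Onyx→Machine M1 (76 min), Juno→Machine M4 (72 min), Quanta→Machine M3 (70 min) — total 76+72+70 = 218 min.
Row-greedy (each job in turn takes its cheapest remaining machine) gives 241 min, worse by 23.
Swapping Juno↔Quanta (Juno→Machine M3 106 min, Quanta→Machine M4 60 min) adds 24.

Min total: 218 min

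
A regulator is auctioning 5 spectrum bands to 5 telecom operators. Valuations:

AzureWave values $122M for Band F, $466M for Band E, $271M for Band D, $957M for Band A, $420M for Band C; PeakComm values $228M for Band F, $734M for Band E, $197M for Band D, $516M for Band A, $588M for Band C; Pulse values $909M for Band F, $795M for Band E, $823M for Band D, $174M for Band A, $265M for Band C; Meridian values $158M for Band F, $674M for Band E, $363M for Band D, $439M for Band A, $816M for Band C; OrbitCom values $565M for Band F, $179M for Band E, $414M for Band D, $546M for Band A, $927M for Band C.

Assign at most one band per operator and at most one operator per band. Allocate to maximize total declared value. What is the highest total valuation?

Optimal: AzureWave→Band A ($957M), PeakComm→Band E ($734M), Pulse→Band D ($823M), Meridian→Band C ($816M), OrbitCom→Band F ($565M) — total 957+734+823+816+565 = $3895M.
Row-greedy (each operator in turn takes its best remaining band) gives $3830M, worse by 65.
Swapping PeakComm↔AzureWave (PeakComm→Band A $516M, AzureWave→Band E $466M) loses 709.

Maximum total: $3895M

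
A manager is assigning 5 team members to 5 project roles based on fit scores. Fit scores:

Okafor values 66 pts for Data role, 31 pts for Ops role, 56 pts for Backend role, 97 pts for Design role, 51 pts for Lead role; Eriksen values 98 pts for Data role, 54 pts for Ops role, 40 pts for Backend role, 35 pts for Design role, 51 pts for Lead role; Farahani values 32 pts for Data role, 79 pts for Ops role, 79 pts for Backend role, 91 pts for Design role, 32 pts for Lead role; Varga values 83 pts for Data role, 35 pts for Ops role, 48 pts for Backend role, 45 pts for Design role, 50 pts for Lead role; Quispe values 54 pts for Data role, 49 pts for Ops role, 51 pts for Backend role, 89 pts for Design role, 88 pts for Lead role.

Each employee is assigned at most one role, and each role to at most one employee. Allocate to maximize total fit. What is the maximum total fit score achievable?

Max total: 410 pts

Optimal: Okafor→Design role (97 pts), Eriksen→Data role (98 pts), Farahani→Ops role (79 pts), Varga→Backend role (48 pts), Quispe→Lead role (88 pts) — total 97+98+79+48+88 = 410 pts.
Column-greedy (each role in turn goes to its best remaining employee) gives 372 pts, worse by 38.
Swapping Farahani↔Okafor (Farahani→Design role 91 pts, Okafor→Ops role 31 pts) loses 54.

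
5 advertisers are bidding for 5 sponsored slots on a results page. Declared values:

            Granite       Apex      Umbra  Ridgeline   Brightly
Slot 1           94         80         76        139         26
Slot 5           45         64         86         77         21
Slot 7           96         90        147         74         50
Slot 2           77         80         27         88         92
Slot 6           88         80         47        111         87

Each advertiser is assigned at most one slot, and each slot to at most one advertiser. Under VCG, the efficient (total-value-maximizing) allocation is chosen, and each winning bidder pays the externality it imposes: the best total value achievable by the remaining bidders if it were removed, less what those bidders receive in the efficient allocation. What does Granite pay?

Efficient allocation: Granite→Slot 6 ($88), Apex→Slot 5 ($64), Umbra→Slot 7 ($147), Ridgeline→Slot 1 ($139), Brightly→Slot 2 ($92); total welfare W = $530.
Granite receives Slot 6 at value $88, so the others get W − 88 = $442.
Without Granite: best allocation of the remaining 4 bidders over all 5 slots is Apex→Slot 6 ($80), Umbra→Slot 7 ($147), Ridgeline→Slot 1 ($139), Brightly→Slot 2 ($92), total $458.
VCG payment = (others' best without Granite) − (others' welfare with Granite) = 458 − 442 = $16.

Granite pays $16.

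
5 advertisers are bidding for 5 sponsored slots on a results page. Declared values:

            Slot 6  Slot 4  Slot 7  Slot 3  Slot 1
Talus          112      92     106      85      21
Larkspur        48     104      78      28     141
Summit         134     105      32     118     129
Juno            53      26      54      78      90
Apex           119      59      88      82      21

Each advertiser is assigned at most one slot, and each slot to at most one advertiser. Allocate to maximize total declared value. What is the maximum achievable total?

Maximum total: $549

This is a one-to-one assignment (maximum-weight bipartite matching).
Optimal: Talus→Slot 7 ($106), Larkspur→Slot 1 ($141), Summit→Slot 4 ($105), Juno→Slot 3 ($78), Apex→Slot 6 ($119) — total 106+141+105+78+119 = $549.
Max-entry greedy (repeatedly take the single best remaining cell) gives $489, worse by 60.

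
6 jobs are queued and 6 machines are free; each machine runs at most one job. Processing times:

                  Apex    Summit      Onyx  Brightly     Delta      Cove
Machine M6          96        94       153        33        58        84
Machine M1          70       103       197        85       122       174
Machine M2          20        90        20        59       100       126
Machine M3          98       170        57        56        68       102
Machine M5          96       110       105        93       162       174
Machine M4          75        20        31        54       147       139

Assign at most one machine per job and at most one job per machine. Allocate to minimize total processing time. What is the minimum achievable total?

This is the linear assignment problem.
Optimal: Apex→Machine M1 (70 min), Summit→Machine M4 (20 min), Onyx→Machine M2 (20 min), Brightly→Machine M5 (93 min), Delta→Machine M3 (68 min), Cove→Machine M6 (84 min) — total 70+20+20+93+68+84 = 355 min.

Min total: 355 min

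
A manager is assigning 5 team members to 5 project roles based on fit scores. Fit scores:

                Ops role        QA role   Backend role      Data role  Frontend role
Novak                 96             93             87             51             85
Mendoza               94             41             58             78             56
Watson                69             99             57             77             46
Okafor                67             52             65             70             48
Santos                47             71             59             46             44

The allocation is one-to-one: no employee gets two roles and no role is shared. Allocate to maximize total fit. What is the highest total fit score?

Optimal: Novak→Frontend role (85 pts), Mendoza→Ops role (94 pts), Watson→QA role (99 pts), Okafor→Data role (70 pts), Santos→Backend role (59 pts) — total 85+94+99+70+59 = 407 pts.
Column-greedy (each role in turn goes to its best remaining employee) gives 382 pts, worse by 25.
Swapping Watson↔Novak (Watson→Frontend role 46 pts, Novak→QA role 93 pts) loses 45.
No other one-to-one assignment exceeds 407 pts.

Maximum total: 407 pts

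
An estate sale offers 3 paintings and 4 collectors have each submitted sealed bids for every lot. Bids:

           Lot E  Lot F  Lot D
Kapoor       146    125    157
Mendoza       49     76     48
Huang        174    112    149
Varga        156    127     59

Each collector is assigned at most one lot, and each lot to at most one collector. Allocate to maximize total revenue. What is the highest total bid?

Optimal: Huang→Lot E ($174), Varga→Lot F ($127), Kapoor→Lot D ($157) — total 174+127+157 = $458.
Row-greedy (each collector in turn takes its best remaining lot) gives $407, worse by 51.
Swapping Huang↔Varga (Huang→Lot F $112, Varga→Lot E $156) loses 33.

Maximum total: $458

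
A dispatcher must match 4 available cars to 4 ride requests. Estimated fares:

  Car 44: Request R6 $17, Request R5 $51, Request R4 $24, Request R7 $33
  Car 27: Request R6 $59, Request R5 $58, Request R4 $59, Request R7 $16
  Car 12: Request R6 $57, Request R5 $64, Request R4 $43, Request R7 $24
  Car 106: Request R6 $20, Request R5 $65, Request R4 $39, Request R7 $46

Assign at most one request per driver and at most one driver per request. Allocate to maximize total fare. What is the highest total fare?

This is a one-to-one assignment (maximum-weight bipartite matching).
Optimal: Car 44→Request R7 ($33), Car 27→Request R4 ($59), Car 12→Request R6 ($57), Car 106→Request R5 ($65) — total 33+59+57+65 = $214.
Column-greedy (each request in turn goes to its best remaining driver) gives $200, worse by 14.
Swapping Car 106↔Car 44 (Car 106→Request R7 $46, Car 44→Request R5 $51) loses 1.

Max total: $214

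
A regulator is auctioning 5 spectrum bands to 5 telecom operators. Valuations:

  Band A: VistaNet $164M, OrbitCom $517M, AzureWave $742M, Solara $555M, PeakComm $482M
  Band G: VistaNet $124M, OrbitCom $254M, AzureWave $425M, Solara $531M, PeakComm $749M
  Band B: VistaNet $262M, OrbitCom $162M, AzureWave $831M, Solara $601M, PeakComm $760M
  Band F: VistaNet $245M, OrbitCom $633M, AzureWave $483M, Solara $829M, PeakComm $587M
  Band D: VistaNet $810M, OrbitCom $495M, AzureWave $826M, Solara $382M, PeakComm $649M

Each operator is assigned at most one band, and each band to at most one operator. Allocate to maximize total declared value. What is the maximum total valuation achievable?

Max total: $3736M

This is a one-to-one assignment (maximum-weight bipartite matching).
Optimal: VistaNet→Band D ($810M), OrbitCom→Band A ($517M), AzureWave→Band B ($831M), Solara→Band F ($829M), PeakComm→Band G ($749M) — total 810+517+831+829+749 = $3736M.
Column-greedy (each band in turn goes to its best remaining operator) gives $3535M, worse by 201.
No other one-to-one assignment exceeds $3736M.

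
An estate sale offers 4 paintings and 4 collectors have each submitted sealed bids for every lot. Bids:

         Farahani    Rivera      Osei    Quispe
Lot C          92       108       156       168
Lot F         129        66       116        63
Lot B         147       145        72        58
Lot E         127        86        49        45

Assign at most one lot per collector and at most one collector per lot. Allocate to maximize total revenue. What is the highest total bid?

Optimal: Farahani→Lot E ($127), Rivera→Lot B ($145), Osei→Lot F ($116), Quispe→Lot C ($168) — total 127+145+116+168 = $556.
Max-entry greedy (repeatedly take the single best remaining cell) gives $517, worse by 39.
Swapping Rivera↔Quispe (Rivera→Lot C $108, Quispe→Lot B $58) loses 147.

Maximum total: $556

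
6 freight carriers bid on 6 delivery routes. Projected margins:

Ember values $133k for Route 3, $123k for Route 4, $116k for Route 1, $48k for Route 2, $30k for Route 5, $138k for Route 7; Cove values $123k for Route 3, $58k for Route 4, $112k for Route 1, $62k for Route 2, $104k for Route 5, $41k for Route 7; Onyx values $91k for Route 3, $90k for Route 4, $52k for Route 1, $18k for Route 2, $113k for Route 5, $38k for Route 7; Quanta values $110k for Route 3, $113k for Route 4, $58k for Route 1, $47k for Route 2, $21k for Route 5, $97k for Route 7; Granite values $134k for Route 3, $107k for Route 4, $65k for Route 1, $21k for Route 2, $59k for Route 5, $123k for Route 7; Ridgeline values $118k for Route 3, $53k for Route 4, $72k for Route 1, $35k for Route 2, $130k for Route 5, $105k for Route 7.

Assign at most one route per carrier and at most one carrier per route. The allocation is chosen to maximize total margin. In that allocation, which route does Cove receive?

This is the linear assignment problem.
Optimal: Ember→Route 7 ($138k), Cove→Route 1 ($112k), Onyx→Route 4 ($90k), Quanta→Route 2 ($47k), Granite→Route 3 ($134k), Ridgeline→Route 5 ($130k) — total 138+112+90+47+134+130 = $651k.
Every other assignment is strictly worse.
Cove's own top route is Route 3 ($123k), but forcing Cove→Route 3 and reassigning the rest optimally gives only $629k — worse by 22.

Cove receives Route 1.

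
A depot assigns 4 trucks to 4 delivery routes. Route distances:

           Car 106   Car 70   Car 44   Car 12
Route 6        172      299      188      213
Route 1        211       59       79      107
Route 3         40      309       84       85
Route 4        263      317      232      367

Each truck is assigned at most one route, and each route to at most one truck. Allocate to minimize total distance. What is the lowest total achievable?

Optimal: Car 106→Route 3 (40 km), Car 70→Route 1 (59 km), Car 44→Route 4 (232 km), Car 12→Route 6 (213 km) — total 40+59+232+213 = 544 km.
Min-entry greedy (repeatedly take the single cheapest remaining cell) gives 654 km, worse by 110.
Next-best assignment: Car 106→Route 6, Car 70→Route 1, Car 44→Route 4, Car 12→Route 3 = 548 km.
No other one-to-one assignment undercuts 544 km.

Minimum total: 544 km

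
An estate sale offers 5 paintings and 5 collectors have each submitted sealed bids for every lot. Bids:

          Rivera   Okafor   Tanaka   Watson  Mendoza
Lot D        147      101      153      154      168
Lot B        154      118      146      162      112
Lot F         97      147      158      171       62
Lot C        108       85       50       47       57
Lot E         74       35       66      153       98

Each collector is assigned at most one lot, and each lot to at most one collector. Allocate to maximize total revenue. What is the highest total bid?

This is a one-to-one assignment (maximum-weight bipartite matching).
Optimal: Rivera→Lot C ($108), Okafor→Lot F ($147), Tanaka→Lot B ($146), Watson→Lot E ($153), Mendoza→Lot D ($168) — total 108+147+146+153+168 = $722.
Column-greedy (each lot in turn goes to its best remaining collector) gives $631, worse by 91.
Next-best assignment: Rivera→Lot B, Okafor→Lot C, Tanaka→Lot F, Watson→Lot E, Mendoza→Lot D = $718.
Checked against all permutations: $722 is optimal.

Max total: $722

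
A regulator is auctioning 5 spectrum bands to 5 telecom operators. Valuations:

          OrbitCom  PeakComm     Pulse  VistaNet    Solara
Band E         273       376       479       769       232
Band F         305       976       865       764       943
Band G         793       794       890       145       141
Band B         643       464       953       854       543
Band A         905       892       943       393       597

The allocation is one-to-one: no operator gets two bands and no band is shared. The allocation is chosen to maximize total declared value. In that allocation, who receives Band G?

Optimal: OrbitCom→Band A ($905M), PeakComm→Band G ($794M), Pulse→Band B ($953M), VistaNet→Band E ($769M), Solara→Band F ($943M) — total 905+794+953+769+943 = $4364M.
Swapping VistaNet↔PeakComm (VistaNet→Band G $145M, PeakComm→Band E $376M) loses 1042.
No other one-to-one assignment exceeds $4364M.
PeakComm's own top band is Band F ($976M), but forcing PeakComm→Band F and reassigning the rest optimally gives only $4088M — worse by 276.

PeakComm receives Band G.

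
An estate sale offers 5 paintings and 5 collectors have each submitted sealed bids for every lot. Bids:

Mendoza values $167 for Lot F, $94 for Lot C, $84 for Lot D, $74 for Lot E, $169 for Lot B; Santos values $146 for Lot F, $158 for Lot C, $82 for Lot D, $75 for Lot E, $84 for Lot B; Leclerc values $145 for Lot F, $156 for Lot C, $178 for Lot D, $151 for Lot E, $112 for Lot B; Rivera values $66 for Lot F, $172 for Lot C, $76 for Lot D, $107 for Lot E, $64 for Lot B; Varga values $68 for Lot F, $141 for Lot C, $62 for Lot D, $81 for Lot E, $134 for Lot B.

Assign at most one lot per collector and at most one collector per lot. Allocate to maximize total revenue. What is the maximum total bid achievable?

Max total: $746

Optimal: Mendoza→Lot B ($169), Santos→Lot F ($146), Leclerc→Lot D ($178), Rivera→Lot C ($172), Varga→Lot E ($81) — total 169+146+178+172+81 = $746.
Column-greedy (each lot in turn goes to its best remaining collector) gives $682, worse by 64.
Next-best assignment: Mendoza→Lot F, Santos→Lot C, Leclerc→Lot D, Rivera→Lot E, Varga→Lot B = $744.
Swapping Rivera↔Leclerc (Rivera→Lot D $76, Leclerc→Lot C $156) loses 118.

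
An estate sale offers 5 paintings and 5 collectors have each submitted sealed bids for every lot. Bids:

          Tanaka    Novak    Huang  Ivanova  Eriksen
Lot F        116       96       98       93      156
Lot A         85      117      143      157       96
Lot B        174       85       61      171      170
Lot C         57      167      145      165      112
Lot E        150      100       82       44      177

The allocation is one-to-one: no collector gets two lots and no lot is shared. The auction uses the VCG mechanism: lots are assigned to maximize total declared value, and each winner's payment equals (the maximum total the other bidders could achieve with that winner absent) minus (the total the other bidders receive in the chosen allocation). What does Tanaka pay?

Tanaka pays $21.

Efficient allocation: Tanaka→Lot E ($150), Novak→Lot C ($167), Huang→Lot A ($143), Ivanova→Lot B ($171), Eriksen→Lot F ($156); total welfare W = $787.
Tanaka receives Lot E at value $150, so the others get W − 150 = $637.
Without Tanaka: best allocation of the remaining 4 bidders over all 5 lots is Novak→Lot C ($167), Huang→Lot A ($143), Ivanova→Lot B ($171), Eriksen→Lot E ($177), total $658.
VCG payment = (others' best without Tanaka) − (others' welfare with Tanaka) = 658 − 637 = $21.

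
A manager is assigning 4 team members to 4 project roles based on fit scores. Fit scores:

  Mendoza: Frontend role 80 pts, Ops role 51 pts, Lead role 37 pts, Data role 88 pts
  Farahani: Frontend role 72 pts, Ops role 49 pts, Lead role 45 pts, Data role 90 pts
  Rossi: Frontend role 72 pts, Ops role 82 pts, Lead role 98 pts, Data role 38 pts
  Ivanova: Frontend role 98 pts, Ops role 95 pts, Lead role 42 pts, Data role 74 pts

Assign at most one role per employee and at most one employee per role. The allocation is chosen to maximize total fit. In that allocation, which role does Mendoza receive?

Mendoza receives Frontend role.

Optimal: Mendoza→Frontend role (80 pts), Farahani→Data role (90 pts), Rossi→Lead role (98 pts), Ivanova→Ops role (95 pts) — total 80+90+98+95 = 363 pts.
Row-greedy (each employee in turn takes its best remaining role) gives 353 pts, worse by 10.
Next-best assignment: Mendoza→Data role, Farahani→Frontend role, Rossi→Lead role, Ivanova→Ops role = 353 pts.
Swapping Mendoza↔Rossi (Mendoza→Lead role 37 pts, Rossi→Frontend role 72 pts) loses 69.
Mendoza's own top role is Data role (88 pts), but forcing Mendoza→Data role and reassigning the rest optimally gives only 353 pts — worse by 10.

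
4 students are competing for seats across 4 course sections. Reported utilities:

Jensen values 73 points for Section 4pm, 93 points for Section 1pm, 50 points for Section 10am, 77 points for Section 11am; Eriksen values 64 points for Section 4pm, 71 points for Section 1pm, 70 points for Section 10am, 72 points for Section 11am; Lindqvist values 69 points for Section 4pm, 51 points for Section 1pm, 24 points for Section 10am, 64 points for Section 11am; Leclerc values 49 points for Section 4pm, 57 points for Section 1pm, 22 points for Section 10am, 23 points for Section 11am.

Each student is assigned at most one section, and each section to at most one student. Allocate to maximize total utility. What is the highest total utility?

Max total: 276 points

Treat this as an assignment problem: match each student to one section.
Optimal: Jensen→Section 1pm (93 points), Eriksen→Section 10am (70 points), Lindqvist→Section 11am (64 points), Leclerc→Section 4pm (49 points) — total 93+70+64+49 = 276 points.
Checked against all permutations: 276 points is optimal.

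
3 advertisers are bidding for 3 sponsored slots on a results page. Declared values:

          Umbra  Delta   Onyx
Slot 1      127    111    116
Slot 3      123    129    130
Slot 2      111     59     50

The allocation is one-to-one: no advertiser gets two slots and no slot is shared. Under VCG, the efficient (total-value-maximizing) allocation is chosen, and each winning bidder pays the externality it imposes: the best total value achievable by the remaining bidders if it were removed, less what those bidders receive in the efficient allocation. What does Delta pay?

Efficient allocation: Umbra→Slot 2 ($111), Delta→Slot 3 ($129), Onyx→Slot 1 ($116); total welfare W = $356.
Delta receives Slot 3 at value $129, so the others get W − 129 = $227.
Without Delta: best allocation of the remaining 2 bidders over all 3 slots is Umbra→Slot 1 ($127), Onyx→Slot 3 ($130), total $257.
VCG payment = (others' best without Delta) − (others' welfare with Delta) = 257 − 227 = $30.

Delta pays $30.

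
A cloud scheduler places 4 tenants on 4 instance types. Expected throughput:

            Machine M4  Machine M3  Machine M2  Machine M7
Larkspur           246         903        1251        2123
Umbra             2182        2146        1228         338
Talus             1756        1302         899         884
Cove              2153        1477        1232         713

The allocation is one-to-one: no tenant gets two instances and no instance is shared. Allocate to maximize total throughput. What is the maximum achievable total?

Optimal: Larkspur→Machine M7 (2123 ops/s), Umbra→Machine M3 (2146 ops/s), Talus→Machine M2 (899 ops/s), Cove→Machine M4 (2153 ops/s) — total 2123+2146+899+2153 = 7321 ops/s.
Column-greedy (each instance in turn goes to its best remaining tenant) gives 5794 ops/s, worse by 1527.
Swapping Larkspur↔Talus (Larkspur→Machine M2 1251 ops/s, Talus→Machine M7 884 ops/s) loses 887.

Max total: 7321 ops/s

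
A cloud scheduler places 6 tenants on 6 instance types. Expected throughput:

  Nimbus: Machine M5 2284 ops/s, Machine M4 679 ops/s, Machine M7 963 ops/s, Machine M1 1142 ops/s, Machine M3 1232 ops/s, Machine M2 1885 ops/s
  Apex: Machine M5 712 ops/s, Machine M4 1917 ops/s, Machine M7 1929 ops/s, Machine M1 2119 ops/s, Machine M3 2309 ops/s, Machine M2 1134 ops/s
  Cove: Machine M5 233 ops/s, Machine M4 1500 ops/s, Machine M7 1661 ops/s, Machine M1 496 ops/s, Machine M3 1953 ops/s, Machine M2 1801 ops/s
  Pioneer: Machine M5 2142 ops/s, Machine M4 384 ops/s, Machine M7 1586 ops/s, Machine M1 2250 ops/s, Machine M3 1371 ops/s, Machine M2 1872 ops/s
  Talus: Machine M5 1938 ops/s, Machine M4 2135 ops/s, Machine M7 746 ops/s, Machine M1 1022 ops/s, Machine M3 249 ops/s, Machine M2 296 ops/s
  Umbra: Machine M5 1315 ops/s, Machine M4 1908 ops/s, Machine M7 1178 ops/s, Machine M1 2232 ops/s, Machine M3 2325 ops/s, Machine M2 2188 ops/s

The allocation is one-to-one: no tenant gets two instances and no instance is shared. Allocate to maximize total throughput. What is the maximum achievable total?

This is a one-to-one assignment (maximum-weight bipartite matching).
Optimal: Nimbus→Machine M5 (2284 ops/s), Apex→Machine M3 (2309 ops/s), Cove→Machine M7 (1661 ops/s), Pioneer→Machine M1 (2250 ops/s), Talus→Machine M4 (2135 ops/s), Umbra→Machine M2 (2188 ops/s) — total 2284+2309+1661+2250+2135+2188 = 12827 ops/s.
Column-greedy (each instance in turn goes to its best remaining tenant) gives 12724 ops/s, worse by 103.
Swapping Nimbus↔Apex (Nimbus→Machine M3 1232 ops/s, Apex→Machine M5 712 ops/s) loses 2649.

Max total: 12827 ops/s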